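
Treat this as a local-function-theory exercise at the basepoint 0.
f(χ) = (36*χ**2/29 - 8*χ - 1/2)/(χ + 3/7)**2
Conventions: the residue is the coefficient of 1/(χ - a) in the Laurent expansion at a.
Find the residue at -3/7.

The residue is -1840/203.

At the order-2 pole -3/7 set g(χ) = (χ - (-3/7))^2*f(χ) = 36*χ**2/29 - 8*χ - 1/2.
Order-2 pole: residue = g'(a); g'(-3/7) = -1840/203, so the residue is -1840/203.


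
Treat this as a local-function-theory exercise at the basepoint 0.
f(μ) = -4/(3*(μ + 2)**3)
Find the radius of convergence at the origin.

The radius of convergence is 2.

Denominator factor (μ + 2)^3: pole of order 3 at -2, modulus 2.
The radius of convergence is the smallest modulus among the singular points: 2.


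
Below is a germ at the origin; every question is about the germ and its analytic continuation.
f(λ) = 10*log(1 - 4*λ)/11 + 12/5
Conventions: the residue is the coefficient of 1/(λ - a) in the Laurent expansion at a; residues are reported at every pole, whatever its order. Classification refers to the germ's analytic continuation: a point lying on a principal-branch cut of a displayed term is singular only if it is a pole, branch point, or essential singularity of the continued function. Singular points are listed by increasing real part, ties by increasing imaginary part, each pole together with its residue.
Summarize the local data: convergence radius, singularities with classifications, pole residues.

Branch term (10/11)*log(1 - λ/(1/4)): its argument vanishes at λ = 1/4, a logarithmic branch point, modulus 1/4.
The radius of convergence is the smallest modulus among the singular points: 1/4.

Radius of convergence at 0: 1/4.
At 1/4: a logarithmic branch point.


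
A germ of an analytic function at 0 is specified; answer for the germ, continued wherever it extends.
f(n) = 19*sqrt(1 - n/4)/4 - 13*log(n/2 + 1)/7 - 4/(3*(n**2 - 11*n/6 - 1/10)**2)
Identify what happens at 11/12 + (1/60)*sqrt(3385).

The point is a pole of order 2.

The denominator factor n**2 - 11*n/6 - 1/10 vanishes at 11/12 + (1/60)*sqrt(3385) and appears to the power 2; the numerator there equals -4/3, nonzero, and no other factor vanishes.
The branch terms are analytic at this point.
Hence a pole whose order is the multiplicity, 2.


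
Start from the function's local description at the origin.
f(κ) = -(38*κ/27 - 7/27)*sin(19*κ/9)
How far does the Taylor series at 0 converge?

The radius of convergence is infinite.

The factor -sin(19*κ/9) is entire and contributes no finite singular point.
The polynomial part has no poles.
No finite singular points: the Taylor series at 0 converges everywhere.


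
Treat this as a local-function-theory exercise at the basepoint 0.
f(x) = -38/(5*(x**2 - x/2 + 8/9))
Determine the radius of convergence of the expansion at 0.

Denominator factor (x**2 - x/2 + 8/9): discriminant -119/36, complex-conjugate roots (1/4) + ((1/12)*sqrt(119))*i and (1/4) - ((1/12)*sqrt(119))*i; poles of order 1, moduli (2/3)*sqrt(2) and (2/3)*sqrt(2).
The radius of convergence is the smallest modulus among the singular points: (2/3)*sqrt(2).

The radius of convergence is (2/3)*sqrt(2).


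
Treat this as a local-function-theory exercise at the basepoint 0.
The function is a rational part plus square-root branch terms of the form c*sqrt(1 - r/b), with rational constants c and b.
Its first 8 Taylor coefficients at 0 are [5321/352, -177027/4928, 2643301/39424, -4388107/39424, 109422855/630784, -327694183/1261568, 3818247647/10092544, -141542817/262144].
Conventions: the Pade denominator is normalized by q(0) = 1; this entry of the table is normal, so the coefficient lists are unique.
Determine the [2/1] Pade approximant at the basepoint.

The Pade approximant has numerator coefficients [5321/352, -141048003269/13026187328, 772532833489/104209498624]; denominator coefficients [1, 4388107/2643301].

Taylor coefficients needed (read off): a_0 = 5321/352, a_1 = -177027/4928, a_2 = 2643301/39424, a_3 = -4388107/39424.
Write the denominator as Q(r) = 1 + q1*r. Requiring Q*f - P = O(r^4) with deg P <= 2 kills the coefficients of r^3..r^3 in Q*f:
  r^3: a_3 + q1*a_2 = 0, i.e. -4388107/39424 + (2643301/39424)*q1 = 0.
Solving this linear system: q1 = 4388107/2643301.
The numerator is Q*f truncated at degree 2: P0 = a_0 = 5321/352; P1 = a_1 + q1*a_0 = -141048003269/13026187328; P2 = a_2 + q1*a_1 = 772532833489/104209498624.


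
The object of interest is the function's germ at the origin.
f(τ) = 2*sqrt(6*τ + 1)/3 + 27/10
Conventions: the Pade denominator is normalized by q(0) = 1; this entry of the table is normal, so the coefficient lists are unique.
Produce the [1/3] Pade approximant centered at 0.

Taylor coefficients needed (expand at 0): a_0 = 101/30, a_1 = 2, a_2 = -3, a_3 = 9, a_4 = -135/4.
Write the denominator as Q(τ) = 1 + q1*τ + q2*τ^2 + q3*τ^3. Requiring Q*f - P = O(τ^5) with deg P <= 1 kills the coefficients of τ^2..τ^4 in Q*f:
  τ^2: a_2 + q1*a_1 + q2*a_0 = 0, i.e. -3 + (2)*q1 + (101/30)*q2 = 0.
  τ^3: a_3 + q1*a_2 + q2*a_1 + q3*a_0 = 0, i.e. 9 + (-3)*q1 + (2)*q2 + (101/30)*q3 = 0.
  τ^4: a_4 + q1*a_3 + q2*a_2 + q3*a_1 = 0, i.e. -135/4 + (9)*q1 + (-3)*q2 + (2)*q3 = 0.
Solving this linear system: q1 = 194175/60164, q2 = -15435/15041, q3 = 24435/30082.
The numerator is Q*f truncated at degree 1: P0 = a_0 = 101/30; P1 = a_1 + q1*a_0 = 1548101/120328.

The Pade approximant has numerator coefficients [101/30, 1548101/120328]; denominator coefficients [1, 194175/60164, -15435/15041, 24435/30082].


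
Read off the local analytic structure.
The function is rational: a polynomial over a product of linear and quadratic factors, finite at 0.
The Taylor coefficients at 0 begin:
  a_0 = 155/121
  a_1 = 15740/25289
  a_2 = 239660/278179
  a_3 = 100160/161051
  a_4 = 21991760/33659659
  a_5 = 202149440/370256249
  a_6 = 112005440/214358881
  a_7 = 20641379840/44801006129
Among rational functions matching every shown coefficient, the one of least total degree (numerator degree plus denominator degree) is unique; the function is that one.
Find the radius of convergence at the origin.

The radius of convergence is 11/10.

No rational of total degree below 3 reproduces all 8 coefficients; solving the [1/2] Pade equations on them gives f(ξ) = (-6*ξ/19 - 31/12)/((ξ - 11/10)*(ξ + 11/6)), whose expansion matches every shown term.
Denominator factor (ξ + 11/6): pole of order 1 at -11/6, modulus 11/6.
Denominator factor (ξ - 11/10): pole of order 1 at 11/10, modulus 11/10.
The radius of convergence is the smallest modulus among the singular points: 11/10.


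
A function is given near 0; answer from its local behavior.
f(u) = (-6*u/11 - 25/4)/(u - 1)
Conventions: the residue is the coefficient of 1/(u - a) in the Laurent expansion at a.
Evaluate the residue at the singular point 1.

At the order-1 pole 1 set g(u) = (u - (1))*f(u) = -6*u/11 - 25/4.
Simple pole: residue = g(a) at a = 1, which is -299/44.

The residue is -299/44.


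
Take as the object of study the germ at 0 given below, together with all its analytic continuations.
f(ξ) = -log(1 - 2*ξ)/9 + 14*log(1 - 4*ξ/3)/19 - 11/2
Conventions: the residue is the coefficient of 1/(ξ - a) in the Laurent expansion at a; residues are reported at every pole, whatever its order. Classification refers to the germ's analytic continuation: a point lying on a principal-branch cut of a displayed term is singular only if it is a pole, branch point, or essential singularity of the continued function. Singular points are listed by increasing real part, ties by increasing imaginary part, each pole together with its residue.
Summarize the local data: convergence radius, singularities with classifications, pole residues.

Branch term (14/19)*log(1 - ξ/(3/4)): its argument vanishes at ξ = 3/4, a logarithmic branch point, modulus 3/4.
Branch term (-1/9)*log(1 - ξ/(1/2)): its argument vanishes at ξ = 1/2, a logarithmic branch point, modulus 1/2.
The radius of convergence is the smallest modulus among the singular points: 1/2.
List the singular points by increasing real part (a conjugate pair: the negative imaginary part first).

Radius of convergence at 0: 1/2.
At 1/2: a logarithmic branch point.
At 3/4: a logarithmic branch point.


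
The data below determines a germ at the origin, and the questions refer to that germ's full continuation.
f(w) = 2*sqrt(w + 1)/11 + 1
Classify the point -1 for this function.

The point is an algebraic (square-root) branch point.

The term (2/11)*sqrt(1 - w/(-1)) has argument 1 - -1/(-1) = 0 at -1: a square-root (algebraic, two-sheeted) branch point; the remaining terms are analytic or single-valued there.


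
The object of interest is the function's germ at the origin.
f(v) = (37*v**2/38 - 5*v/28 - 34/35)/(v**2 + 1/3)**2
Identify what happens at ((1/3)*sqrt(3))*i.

The point is a pole of order 2.

The denominator factor v**2 + 1/3 vanishes at ((1/3)*sqrt(3))*i and appears to the power 2; the numerator there equals (-5171/3990) - ((5/84)*sqrt(3))*i, nonzero, and no other factor vanishes.
Hence a pole whose order is the multiplicity, 2.


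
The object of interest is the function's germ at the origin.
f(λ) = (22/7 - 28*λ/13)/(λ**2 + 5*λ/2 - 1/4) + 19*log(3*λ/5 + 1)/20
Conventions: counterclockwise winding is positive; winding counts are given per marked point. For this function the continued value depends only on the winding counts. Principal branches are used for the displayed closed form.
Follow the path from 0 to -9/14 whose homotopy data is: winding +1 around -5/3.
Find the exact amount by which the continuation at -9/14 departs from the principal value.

Continued minus principal equals (19/10)*pi*i.

The rational part is single-valued and drops out of the difference; each branch term changes only by its own monodromy.
(19/20)*log(1 - λ/(-5/3)): each positive loop around -5/3 adds 2*pi*i to the log, so winding +1 contributes (19/20)*(1)*2*pi*i = (19/10)*pi*i.
Summing the contributions at λ = -9/14 gives (19/10)*pi*i.


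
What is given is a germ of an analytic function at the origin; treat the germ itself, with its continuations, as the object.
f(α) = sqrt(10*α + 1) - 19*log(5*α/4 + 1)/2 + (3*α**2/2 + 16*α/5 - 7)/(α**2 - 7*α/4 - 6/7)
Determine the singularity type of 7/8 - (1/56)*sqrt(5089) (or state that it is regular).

The point is a pole of order 1.

The denominator factor α**2 - 7*α/4 - 6/7 vanishes at 7/8 - (1/56)*sqrt(5089) and appears to the power 1; the numerator there equals -1383/2240 - (233/2240)*sqrt(5089), nonzero, and no other factor vanishes.
The branch terms are analytic at this point.
Hence a pole whose order is the multiplicity, 1.


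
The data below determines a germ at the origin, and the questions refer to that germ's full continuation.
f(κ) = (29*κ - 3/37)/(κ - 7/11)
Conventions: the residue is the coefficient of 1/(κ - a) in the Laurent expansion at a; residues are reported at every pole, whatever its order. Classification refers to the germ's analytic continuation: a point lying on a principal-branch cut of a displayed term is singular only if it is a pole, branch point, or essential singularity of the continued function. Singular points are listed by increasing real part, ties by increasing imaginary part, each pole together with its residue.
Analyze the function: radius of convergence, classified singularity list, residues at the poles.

Denominator factor (κ - 7/11): pole of order 1 at 7/11, modulus 7/11.
The radius of convergence is the smallest modulus among the singular points: 7/11.
At the order-1 pole 7/11 set g(κ) = (κ - (7/11))*f(κ) = 29*κ - 3/37.
Simple pole: residue = g(a) at a = 7/11, which is 7478/407.

Radius of convergence at 0: 7/11.
At 7/11: a pole of order 1; residue 7478/407.


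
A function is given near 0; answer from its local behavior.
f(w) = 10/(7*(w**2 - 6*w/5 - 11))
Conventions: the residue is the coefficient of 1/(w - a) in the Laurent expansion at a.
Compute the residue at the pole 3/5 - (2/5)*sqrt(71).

The residue is -(25/994)*sqrt(71).

The factor w**2 - 6*w/5 - 11 splits as (w - a)(w - a') with a = 3/5 - (2/5)*sqrt(71), a' = 3/5 + (2/5)*sqrt(71). At the order-1 pole a set g(w) = (w - a)*f(w) = [10/7] / (w - a').
Simple pole: residue = g(a) at a = 3/5 - (2/5)*sqrt(71), which is -(25/994)*sqrt(71).


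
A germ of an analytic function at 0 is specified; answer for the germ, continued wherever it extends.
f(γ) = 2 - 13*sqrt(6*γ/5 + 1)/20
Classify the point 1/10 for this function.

There is no denominator, hence no pole anywhere.
Branch term sqrt(1 - γ/(-5/6)): argument at 1/10 is 28/25, nonzero, so 1/10 is not its branch point (a point on a principal cut is still regular for the continued germ).
So the germ continues analytically to 1/10.

The point is a regular point.


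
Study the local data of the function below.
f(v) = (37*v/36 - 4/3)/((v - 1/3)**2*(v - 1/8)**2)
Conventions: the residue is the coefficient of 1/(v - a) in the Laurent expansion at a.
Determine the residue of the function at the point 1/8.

At the order-2 pole 1/8 set g(v) = (v - (1/8))^2*f(v) = (37*v/36 - 4/3)/(v - 1/3)**2.
Order-2 pole: residue = g'(a); g'(1/8) = -30352/125, so the residue is -30352/125.

The residue is -30352/125.


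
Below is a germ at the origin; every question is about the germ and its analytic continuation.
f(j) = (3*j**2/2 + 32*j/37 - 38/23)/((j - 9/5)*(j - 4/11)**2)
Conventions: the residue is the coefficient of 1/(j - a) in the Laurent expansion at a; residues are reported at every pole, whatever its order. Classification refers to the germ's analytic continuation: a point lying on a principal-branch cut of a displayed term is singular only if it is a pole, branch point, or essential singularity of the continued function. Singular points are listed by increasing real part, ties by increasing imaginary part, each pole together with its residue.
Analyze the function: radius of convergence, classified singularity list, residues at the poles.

Radius of convergence at 0: 4/11.
At 4/11: a pole of order 2; residue -4298710/5311091.
At 9/5: a pole of order 1; residue 24530693/10622182.

Denominator factor (j - 9/5): pole of order 1 at 9/5, modulus 9/5.
Denominator factor (j - 4/11)^2: pole of order 2 at 4/11, modulus 4/11.
The radius of convergence is the smallest modulus among the singular points: 4/11.
At the order-2 pole 4/11 set g(j) = (j - (4/11))^2*f(j) = (3*j**2/2 + 32*j/37 - 38/23)/(j - 9/5).
Order-2 pole: residue = g'(a); g'(4/11) = -4298710/5311091, so the residue is -4298710/5311091.
At the order-1 pole 9/5 set g(j) = (j - (9/5))*f(j) = (3*j**2/2 + 32*j/37 - 38/23)/(j - 4/11)**2.
Simple pole: residue = g(a) at a = 9/5, which is 24530693/10622182.
List the singular points by increasing real part (a conjugate pair: the negative imaginary part first).


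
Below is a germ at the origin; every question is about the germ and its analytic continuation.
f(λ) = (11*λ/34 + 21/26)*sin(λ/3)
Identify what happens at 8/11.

The point is a regular point.

There is no denominator, hence no pole anywhere.
The factor sin(λ/3) is entire.
So the germ continues analytically to 8/11.


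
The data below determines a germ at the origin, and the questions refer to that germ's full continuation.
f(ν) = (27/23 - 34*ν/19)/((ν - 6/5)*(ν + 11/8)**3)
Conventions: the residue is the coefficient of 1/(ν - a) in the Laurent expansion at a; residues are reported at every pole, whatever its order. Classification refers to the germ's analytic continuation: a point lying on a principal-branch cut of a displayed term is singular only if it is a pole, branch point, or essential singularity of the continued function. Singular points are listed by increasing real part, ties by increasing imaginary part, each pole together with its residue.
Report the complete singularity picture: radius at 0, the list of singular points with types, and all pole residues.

Denominator factor (ν - 6/5): pole of order 1 at 6/5, modulus 6/5.
Denominator factor (ν + 11/8)^3: pole of order 3 at -11/8, modulus 11/8.
The radius of convergence is the smallest modulus among the singular points: 6/5.
At the order-3 pole -11/8 set g(ν) = (ν - (-11/8))^3*f(ν) = (27/23 - 34*ν/19)/(ν - 6/5).
Order-3 pole: residue = g''(a)/2; g''(-11/8) = 54451200/477521699, so the residue is 27225600/477521699.
At the order-1 pole 6/5 set g(ν) = (ν - (6/5))*f(ν) = (27/23 - 34*ν/19)/(ν + 11/8)**3.
Simple pole: residue = g(a) at a = 6/5, which is -27225600/477521699.
List the singular points by increasing real part (a conjugate pair: the negative imaginary part first).

Radius of convergence at 0: 6/5.
At -11/8: a pole of order 3; residue 27225600/477521699.
At 6/5: a pole of order 1; residue -27225600/477521699.


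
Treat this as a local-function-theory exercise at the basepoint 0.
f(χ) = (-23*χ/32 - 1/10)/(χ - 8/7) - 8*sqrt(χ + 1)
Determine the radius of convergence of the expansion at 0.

The radius of convergence is 1.

Denominator factor (χ - 8/7): pole of order 1 at 8/7, modulus 8/7.
Branch term (-8)*sqrt(1 - χ/(-1)): its argument vanishes at χ = -1, a square-root branch point, modulus 1.
The radius of convergence is the smallest modulus among the singular points: 1.


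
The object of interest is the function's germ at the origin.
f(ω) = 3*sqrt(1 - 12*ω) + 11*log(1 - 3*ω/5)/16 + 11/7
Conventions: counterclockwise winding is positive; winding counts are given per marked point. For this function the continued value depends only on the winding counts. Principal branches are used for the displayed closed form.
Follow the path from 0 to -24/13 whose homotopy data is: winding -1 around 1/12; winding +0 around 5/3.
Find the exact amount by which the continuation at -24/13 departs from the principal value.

The rational part is single-valued and drops out of the difference; each branch term changes only by its own monodromy.
(3)*sqrt(1 - ω/(1/12)): winding -1 is odd, the square root flips sign, contributing -2*(3)*sqrt(1 - (-24/13)/(1/12)) = -2*(3)*sqrt(301/13) = -(6/13)*sqrt(3913).
(11/16)*log(1 - ω/(5/3)): winding 0 around 5/3, so this term returns to its principal value, contribution 0.
Summing the contributions at ω = -24/13 gives -(6/13)*sqrt(3913).

Continued minus principal equals -(6/13)*sqrt(3913).


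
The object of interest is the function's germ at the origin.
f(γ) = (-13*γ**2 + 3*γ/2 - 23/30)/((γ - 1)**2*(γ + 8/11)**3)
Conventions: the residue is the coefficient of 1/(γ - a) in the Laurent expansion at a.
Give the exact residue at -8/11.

At the order-3 pole -8/11 set g(γ) = (γ - (-8/11))^3*f(γ) = (-13*γ**2 + 3*γ/2 - 23/30)/(γ - 1)**2.
Order-3 pole: residue = g''(a)/2; g''(-8/11) = 807917/651605, so the residue is 807917/1303210.

The residue is 807917/1303210.


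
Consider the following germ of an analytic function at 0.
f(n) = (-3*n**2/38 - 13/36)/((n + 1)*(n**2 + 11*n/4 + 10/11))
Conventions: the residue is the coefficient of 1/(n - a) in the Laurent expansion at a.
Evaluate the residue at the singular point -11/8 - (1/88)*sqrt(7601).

The residue is -7621/25308 + (295/5829276)*sqrt(7601).

The factor n**2 + 11*n/4 + 10/11 splits as (n - a)(n - a') with a = -11/8 - (1/88)*sqrt(7601), a' = -11/8 + (1/88)*sqrt(7601). At the order-1 pole a set g(n) = (n - a)*f(n) = [(-3*n**2/38 - 13/36)/(n + 1)] / (n - a').
Simple pole: residue = g(a) at a = -11/8 - (1/88)*sqrt(7601), which is -7621/25308 + (295/5829276)*sqrt(7601).


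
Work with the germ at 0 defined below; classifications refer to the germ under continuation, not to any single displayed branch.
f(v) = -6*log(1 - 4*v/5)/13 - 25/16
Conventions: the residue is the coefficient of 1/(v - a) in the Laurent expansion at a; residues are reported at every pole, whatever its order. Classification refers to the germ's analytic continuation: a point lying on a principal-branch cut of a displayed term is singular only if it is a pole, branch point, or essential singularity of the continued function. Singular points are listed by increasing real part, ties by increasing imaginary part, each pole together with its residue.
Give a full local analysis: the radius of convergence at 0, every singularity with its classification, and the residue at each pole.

Branch term (-6/13)*log(1 - v/(5/4)): its argument vanishes at v = 5/4, a logarithmic branch point, modulus 5/4.
The radius of convergence is the smallest modulus among the singular points: 5/4.

Radius of convergence at 0: 5/4.
At 5/4: a logarithmic branch point.


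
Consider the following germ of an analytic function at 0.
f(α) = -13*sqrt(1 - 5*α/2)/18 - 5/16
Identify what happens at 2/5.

The term (-13/18)*sqrt(1 - α/(2/5)) has argument 1 - 2/5/(2/5) = 0 at 2/5: a square-root (algebraic, two-sheeted) branch point; the remaining terms are analytic or single-valued there.

The point is an algebraic (square-root) branch point.


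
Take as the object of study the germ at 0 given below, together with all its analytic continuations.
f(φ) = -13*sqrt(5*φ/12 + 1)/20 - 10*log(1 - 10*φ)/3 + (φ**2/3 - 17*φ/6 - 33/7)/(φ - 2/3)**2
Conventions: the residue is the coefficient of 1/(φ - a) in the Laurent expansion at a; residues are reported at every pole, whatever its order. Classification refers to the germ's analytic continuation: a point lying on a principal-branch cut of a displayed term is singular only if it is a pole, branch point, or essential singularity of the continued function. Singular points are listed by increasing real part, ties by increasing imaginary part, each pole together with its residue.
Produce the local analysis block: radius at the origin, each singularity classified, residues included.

Radius of convergence at 0: 1/10.
At -12/5: an algebraic (square-root) branch point.
At 1/10: a logarithmic branch point.
At 2/3: a pole of order 2; residue -43/18.

Denominator factor (φ - 2/3)^2: pole of order 2 at 2/3, modulus 2/3.
Branch term (-13/20)*sqrt(1 - φ/(-12/5)): its argument vanishes at φ = -12/5, a square-root branch point, modulus 12/5.
Branch term (-10/3)*log(1 - φ/(1/10)): its argument vanishes at φ = 1/10, a logarithmic branch point, modulus 1/10.
The radius of convergence is the smallest modulus among the singular points: 1/10.
The branch terms are analytic at 2/3 and contribute nothing to the residue; only the rational part matters.
At the order-2 pole 2/3 set g(φ) = (φ - (2/3))^2*(rational part) = φ**2/3 - 17*φ/6 - 33/7.
Order-2 pole: residue = g'(a); g'(2/3) = -43/18, so the residue is -43/18.
List the singular points by increasing real part (a conjugate pair: the negative imaginary part first).


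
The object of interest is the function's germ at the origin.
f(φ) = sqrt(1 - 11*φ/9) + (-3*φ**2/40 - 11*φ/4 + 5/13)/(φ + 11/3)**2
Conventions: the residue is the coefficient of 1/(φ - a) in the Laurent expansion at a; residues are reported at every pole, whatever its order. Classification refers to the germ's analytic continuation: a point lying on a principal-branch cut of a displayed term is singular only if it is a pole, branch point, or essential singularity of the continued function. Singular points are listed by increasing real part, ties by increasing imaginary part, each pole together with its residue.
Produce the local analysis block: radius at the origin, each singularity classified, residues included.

Radius of convergence at 0: 9/11.
At -11/3: a pole of order 2; residue -11/5.
At 9/11: an algebraic (square-root) branch point.

Denominator factor (φ + 11/3)^2: pole of order 2 at -11/3, modulus 11/3.
Branch term (1)*sqrt(1 - φ/(9/11)): its argument vanishes at φ = 9/11, a square-root branch point, modulus 9/11.
The radius of convergence is the smallest modulus among the singular points: 9/11.
The branch term is analytic at -11/3 and contributes nothing to the residue; only the rational part matters.
At the order-2 pole -11/3 set g(φ) = (φ - (-11/3))^2*(rational part) = -3*φ**2/40 - 11*φ/4 + 5/13.
Order-2 pole: residue = g'(a); g'(-11/3) = -11/5, so the residue is -11/5.
List the singular points by increasing real part (a conjugate pair: the negative imaginary part first).


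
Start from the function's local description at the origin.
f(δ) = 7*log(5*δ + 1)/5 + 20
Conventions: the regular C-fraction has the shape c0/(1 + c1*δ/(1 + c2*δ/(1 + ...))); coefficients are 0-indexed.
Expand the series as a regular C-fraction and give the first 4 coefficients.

The regular C-fraction coefficients are [20, -7/20, 57/20, 125/171].

Taylor coefficients (expand at 0): a_0 = 20, a_1 = 7, a_2 = -35/2, a_3 = 175/3.
c0 = a_0 = 20. Peel one level at a time: if S = 1 + c*δ/S' with S'(0) = 1, then c is the δ-coefficient of S and S' = c*δ/(S - 1).
S_1 = c0/f = 1 + (-7/20)*δ + (399/400)*δ^2 + ...; c1 = -7/20.
S_2 = c1*δ/(S_1 - 1) = 1 + (57/20)*δ + (-25/12)*δ^2 + ...; c2 = 57/20.
S_3 = c2*δ/(S_2 - 1) = 1 + (125/171)*δ + ...; c3 = 125/171.


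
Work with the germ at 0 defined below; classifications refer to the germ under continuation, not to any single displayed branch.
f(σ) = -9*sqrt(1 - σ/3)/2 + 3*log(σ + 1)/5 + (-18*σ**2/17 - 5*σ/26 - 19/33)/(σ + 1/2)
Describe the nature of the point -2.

Denominator factors: σ + 1/2 = -3/2 at σ = -2 — none vanishes.
Branch term sqrt(1 - σ/(3)): argument at -2 is 5/3, nonzero, so -2 is not its branch point (a point on a principal cut is still regular for the continued germ).
Branch term log(1 - σ/(-1)): argument at -2 is -1, nonzero, so -2 is not its branch point (a point on a principal cut is still regular for the continued germ).
So the germ continues analytically to -2.

The point is a regular point.


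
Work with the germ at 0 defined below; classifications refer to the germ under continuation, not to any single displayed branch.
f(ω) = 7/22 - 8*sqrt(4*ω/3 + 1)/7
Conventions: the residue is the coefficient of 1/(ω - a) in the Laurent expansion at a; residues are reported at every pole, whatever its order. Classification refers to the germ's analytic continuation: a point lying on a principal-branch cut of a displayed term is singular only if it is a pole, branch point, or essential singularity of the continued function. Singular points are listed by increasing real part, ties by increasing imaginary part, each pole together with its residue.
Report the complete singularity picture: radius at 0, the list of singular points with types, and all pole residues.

Radius of convergence at 0: 3/4.
At -3/4: an algebraic (square-root) branch point.

Branch term (-8/7)*sqrt(1 - ω/(-3/4)): its argument vanishes at ω = -3/4, a square-root branch point, modulus 3/4.
The radius of convergence is the smallest modulus among the singular points: 3/4.


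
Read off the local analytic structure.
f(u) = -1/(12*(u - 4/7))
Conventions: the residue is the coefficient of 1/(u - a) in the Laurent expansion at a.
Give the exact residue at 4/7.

At the order-1 pole 4/7 set g(u) = (u - (4/7))*f(u) = -1/12.
Simple pole: residue = g(a) at a = 4/7, which is -1/12.

The residue is -1/12.


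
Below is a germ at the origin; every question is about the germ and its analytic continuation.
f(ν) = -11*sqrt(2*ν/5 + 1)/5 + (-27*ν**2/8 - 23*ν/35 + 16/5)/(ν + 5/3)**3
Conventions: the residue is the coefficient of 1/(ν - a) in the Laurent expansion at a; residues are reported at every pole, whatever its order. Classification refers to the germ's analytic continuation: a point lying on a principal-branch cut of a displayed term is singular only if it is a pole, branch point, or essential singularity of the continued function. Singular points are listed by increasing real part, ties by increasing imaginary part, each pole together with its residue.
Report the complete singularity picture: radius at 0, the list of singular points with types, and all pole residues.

Radius of convergence at 0: 5/3.
At -5/2: an algebraic (square-root) branch point.
At -5/3: a pole of order 3; residue -27/8.

Denominator factor (ν + 5/3)^3: pole of order 3 at -5/3, modulus 5/3.
Branch term (-11/5)*sqrt(1 - ν/(-5/2)): its argument vanishes at ν = -5/2, a square-root branch point, modulus 5/2.
The radius of convergence is the smallest modulus among the singular points: 5/3.
The branch term is analytic at -5/3 and contributes nothing to the residue; only the rational part matters.
At the order-3 pole -5/3 set g(ν) = (ν - (-5/3))^3*(rational part) = -27*ν**2/8 - 23*ν/35 + 16/5.
Order-3 pole: residue = g''(a)/2; g''(-5/3) = -27/4, so the residue is -27/8.
List the singular points by increasing real part (a conjugate pair: the negative imaginary part first).


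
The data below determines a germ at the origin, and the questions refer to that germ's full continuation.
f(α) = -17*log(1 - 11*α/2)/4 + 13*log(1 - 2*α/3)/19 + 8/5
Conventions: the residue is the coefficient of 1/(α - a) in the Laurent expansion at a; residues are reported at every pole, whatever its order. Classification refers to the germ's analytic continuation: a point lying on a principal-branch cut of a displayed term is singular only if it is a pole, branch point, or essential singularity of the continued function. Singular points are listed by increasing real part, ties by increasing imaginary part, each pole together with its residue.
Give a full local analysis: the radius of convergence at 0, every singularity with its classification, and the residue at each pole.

Branch term (-17/4)*log(1 - α/(2/11)): its argument vanishes at α = 2/11, a logarithmic branch point, modulus 2/11.
Branch term (13/19)*log(1 - α/(3/2)): its argument vanishes at α = 3/2, a logarithmic branch point, modulus 3/2.
The radius of convergence is the smallest modulus among the singular points: 2/11.
List the singular points by increasing real part (a conjugate pair: the negative imaginary part first).

Radius of convergence at 0: 2/11.
At 2/11: a logarithmic branch point.
At 3/2: a logarithmic branch point.


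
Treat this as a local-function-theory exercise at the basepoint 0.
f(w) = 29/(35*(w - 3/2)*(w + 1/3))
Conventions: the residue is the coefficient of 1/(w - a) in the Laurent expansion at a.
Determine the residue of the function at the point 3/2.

The residue is 174/385.

At the order-1 pole 3/2 set g(w) = (w - (3/2))*f(w) = 29/(35*(w + 1/3)).
Simple pole: residue = g(a) at a = 3/2, which is 174/385.


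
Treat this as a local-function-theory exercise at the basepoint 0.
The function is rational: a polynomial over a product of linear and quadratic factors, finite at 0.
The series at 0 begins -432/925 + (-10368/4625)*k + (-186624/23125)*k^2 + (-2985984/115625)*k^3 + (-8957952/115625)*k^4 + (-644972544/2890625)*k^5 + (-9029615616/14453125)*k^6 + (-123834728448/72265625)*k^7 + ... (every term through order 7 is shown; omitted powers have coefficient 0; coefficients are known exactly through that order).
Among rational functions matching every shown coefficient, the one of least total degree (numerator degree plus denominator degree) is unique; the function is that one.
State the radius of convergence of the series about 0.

The radius of convergence is 5/12.

No rational of total degree below 2 reproduces all 8 coefficients; solving the [0/2] Pade equations on them gives f(k) = -3/(37*(k - 5/12)**2), whose expansion matches every shown term.
Denominator factor (k - 5/12)^2: pole of order 2 at 5/12, modulus 5/12.
The radius of convergence is the smallest modulus among the singular points: 5/12.


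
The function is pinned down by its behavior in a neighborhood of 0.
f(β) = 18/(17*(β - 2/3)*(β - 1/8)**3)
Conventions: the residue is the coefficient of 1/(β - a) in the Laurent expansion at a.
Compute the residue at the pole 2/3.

At the order-1 pole 2/3 set g(β) = (β - (2/3))*f(β) = 18/(17*(β - 1/8)**3).
Simple pole: residue = g(a) at a = 2/3, which is 248832/37349.

The residue is 248832/37349.


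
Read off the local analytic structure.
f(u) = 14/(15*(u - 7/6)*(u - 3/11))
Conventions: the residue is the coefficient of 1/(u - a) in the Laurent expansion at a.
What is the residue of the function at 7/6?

The residue is 308/295.

At the order-1 pole 7/6 set g(u) = (u - (7/6))*f(u) = 14/(15*(u - 3/11)).
Simple pole: residue = g(a) at a = 7/6, which is 308/295.


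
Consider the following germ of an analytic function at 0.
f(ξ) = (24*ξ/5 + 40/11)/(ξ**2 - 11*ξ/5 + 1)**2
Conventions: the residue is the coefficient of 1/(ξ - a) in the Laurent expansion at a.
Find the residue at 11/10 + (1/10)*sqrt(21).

The factor ξ**2 - 11*ξ/5 + 1 splits as (ξ - a)(ξ - a') with a = 11/10 + (1/10)*sqrt(21), a' = 11/10 - (1/10)*sqrt(21). At the order-2 pole a set g(ξ) = (ξ - a)^2*f(ξ) = [24*ξ/5 + 40/11] / (ξ - a')^2.
Order-2 pole: residue = g'(a); g'(11/10 + (1/10)*sqrt(21)) = -(24520/4851)*sqrt(21), so the residue is -(24520/4851)*sqrt(21).

The residue is -(24520/4851)*sqrt(21).


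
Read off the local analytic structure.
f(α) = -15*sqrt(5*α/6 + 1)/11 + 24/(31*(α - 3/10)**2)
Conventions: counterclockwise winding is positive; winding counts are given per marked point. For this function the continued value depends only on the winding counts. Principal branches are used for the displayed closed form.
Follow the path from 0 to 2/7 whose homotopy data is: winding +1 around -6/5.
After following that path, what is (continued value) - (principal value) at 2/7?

Continued minus principal equals (10/77)*sqrt(546).

The rational part is single-valued and drops out of the difference; each branch term changes only by its own monodromy.
(-15/11)*sqrt(1 - α/(-6/5)): winding +1 is odd, the square root flips sign, contributing -2*(-15/11)*sqrt(1 - (2/7)/(-6/5)) = -2*(-15/11)*sqrt(26/21) = (10/77)*sqrt(546).
Summing the contributions at α = 2/7 gives (10/77)*sqrt(546).


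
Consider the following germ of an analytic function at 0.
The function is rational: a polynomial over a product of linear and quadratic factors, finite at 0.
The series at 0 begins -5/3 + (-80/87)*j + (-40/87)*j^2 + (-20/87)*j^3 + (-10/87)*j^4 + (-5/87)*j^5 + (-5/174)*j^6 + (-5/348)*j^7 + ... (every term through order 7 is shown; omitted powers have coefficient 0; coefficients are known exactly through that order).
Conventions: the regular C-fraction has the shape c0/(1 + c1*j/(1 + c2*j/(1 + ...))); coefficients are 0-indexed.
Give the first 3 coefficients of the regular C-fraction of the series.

The regular C-fraction coefficients are [-5/3, -16/29, 3/58].

Taylor coefficients (read off): a_0 = -5/3, a_1 = -80/87, a_2 = -40/87.
c0 = a_0 = -5/3. Peel one level at a time: if S = 1 + c*j/S' with S'(0) = 1, then c is the j-coefficient of S and S' = c*j/(S - 1).
S_1 = c0/f = 1 + (-16/29)*j + (24/841)*j^2 + ...; c1 = -16/29.
S_2 = c1*j/(S_1 - 1) = 1 + (3/58)*j + ...; c2 = 3/58.


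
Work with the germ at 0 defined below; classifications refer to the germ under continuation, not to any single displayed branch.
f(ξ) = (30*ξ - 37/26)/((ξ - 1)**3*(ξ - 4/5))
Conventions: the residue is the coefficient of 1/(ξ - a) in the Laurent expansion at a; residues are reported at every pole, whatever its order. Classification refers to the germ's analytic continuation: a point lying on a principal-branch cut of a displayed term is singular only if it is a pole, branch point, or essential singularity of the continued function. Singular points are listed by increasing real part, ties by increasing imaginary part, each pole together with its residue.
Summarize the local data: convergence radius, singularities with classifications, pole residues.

Denominator factor (ξ - 1)^3: pole of order 3 at 1, modulus 1.
Denominator factor (ξ - 4/5): pole of order 1 at 4/5, modulus 4/5.
The radius of convergence is the smallest modulus among the singular points: 4/5.
At the order-1 pole 4/5 set g(ξ) = (ξ - (4/5))*f(ξ) = (30*ξ - 37/26)/(ξ - 1)**3.
Simple pole: residue = g(a) at a = 4/5, which is -73375/26.
At the order-3 pole 1 set g(ξ) = (ξ - (1))^3*f(ξ) = (30*ξ - 37/26)/(ξ - 4/5).
Order-3 pole: residue = g''(a)/2; g''(1) = 73375/13, so the residue is 73375/26.
List the singular points by increasing real part (a conjugate pair: the negative imaginary part first).

Radius of convergence at 0: 4/5.
At 4/5: a pole of order 1; residue -73375/26.
At 1: a pole of order 3; residue 73375/26.


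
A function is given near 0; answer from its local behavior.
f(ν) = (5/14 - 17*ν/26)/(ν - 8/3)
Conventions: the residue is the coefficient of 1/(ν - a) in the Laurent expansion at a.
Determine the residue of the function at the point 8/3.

At the order-1 pole 8/3 set g(ν) = (ν - (8/3))*f(ν) = 5/14 - 17*ν/26.
Simple pole: residue = g(a) at a = 8/3, which is -757/546.

The residue is -757/546.


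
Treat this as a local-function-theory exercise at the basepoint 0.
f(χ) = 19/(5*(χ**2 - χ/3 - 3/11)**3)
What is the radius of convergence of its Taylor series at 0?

Denominator factor (χ**2 - χ/3 - 3/11)^3: discriminant 119/99, real irrational roots 1/6 + (1/66)*sqrt(1309) and 1/6 - (1/66)*sqrt(1309); poles of order 3, moduli 1/6 + (1/66)*sqrt(1309) and -1/6 + (1/66)*sqrt(1309).
The radius of convergence is the smallest modulus among the singular points: -1/6 + (1/66)*sqrt(1309).

The radius of convergence is -1/6 + (1/66)*sqrt(1309).


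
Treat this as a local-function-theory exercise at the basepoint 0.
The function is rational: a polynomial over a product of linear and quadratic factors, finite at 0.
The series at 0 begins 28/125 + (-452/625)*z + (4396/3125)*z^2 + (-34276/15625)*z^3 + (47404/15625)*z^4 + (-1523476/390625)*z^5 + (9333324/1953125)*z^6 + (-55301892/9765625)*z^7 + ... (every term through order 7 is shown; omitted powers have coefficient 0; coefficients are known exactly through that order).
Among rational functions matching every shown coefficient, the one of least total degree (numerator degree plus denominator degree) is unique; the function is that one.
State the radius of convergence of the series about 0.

No rational of total degree below 5 reproduces all 8 coefficients; solving the [1/4] Pade equations on them gives f(z) = (7/5 - 3*z/5)/((z + 1)**2*(z + 5/2)**2), whose expansion matches every shown term.
Denominator factor (z + 1)^2: pole of order 2 at -1, modulus 1.
Denominator factor (z + 5/2)^2: pole of order 2 at -5/2, modulus 5/2.
The radius of convergence is the smallest modulus among the singular points: 1.

The radius of convergence is 1.


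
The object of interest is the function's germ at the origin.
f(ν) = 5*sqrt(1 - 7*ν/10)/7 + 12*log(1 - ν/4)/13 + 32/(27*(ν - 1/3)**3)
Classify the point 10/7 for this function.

The point is an algebraic (square-root) branch point.

The term (5/7)*sqrt(1 - ν/(10/7)) has argument 1 - 10/7/(10/7) = 0 at 10/7: a square-root (algebraic, two-sheeted) branch point; the remaining terms are analytic or single-valued there.


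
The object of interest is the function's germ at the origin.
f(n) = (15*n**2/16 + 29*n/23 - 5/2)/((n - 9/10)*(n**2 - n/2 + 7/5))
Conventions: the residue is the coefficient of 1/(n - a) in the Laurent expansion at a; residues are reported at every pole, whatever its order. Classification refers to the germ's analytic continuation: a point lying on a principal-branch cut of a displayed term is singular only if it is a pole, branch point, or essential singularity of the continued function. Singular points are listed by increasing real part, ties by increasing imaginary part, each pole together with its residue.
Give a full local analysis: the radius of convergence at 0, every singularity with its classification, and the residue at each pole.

Radius of convergence at 0: 9/10.
At (1/4) - ((1/20)*sqrt(535))*i: a pole of order 1; residue (83015/129536) + ((6205/129536)*sqrt(535))*i.
At (1/4) + ((1/20)*sqrt(535))*i: a pole of order 1; residue (83015/129536) - ((6205/129536)*sqrt(535))*i.
At 9/10: a pole of order 1; residue -22295/64768.

Denominator factor (n - 9/10): pole of order 1 at 9/10, modulus 9/10.
Denominator factor (n**2 - n/2 + 7/5): discriminant -107/20, complex-conjugate roots (1/4) + ((1/20)*sqrt(535))*i and (1/4) - ((1/20)*sqrt(535))*i; poles of order 1, moduli (1/5)*sqrt(35) and (1/5)*sqrt(35).
The radius of convergence is the smallest modulus among the singular points: 9/10.
The factor n**2 - n/2 + 7/5 splits as (n - a)(n - a') with a = (1/4) - ((1/20)*sqrt(535))*i, a' = (1/4) + ((1/20)*sqrt(535))*i. At the order-1 pole a set g(n) = (n - a)*f(n) = [(15*n**2/16 + 29*n/23 - 5/2)/(n - 9/10)] / (n - a').
Simple pole: residue = g(a) at a = (1/4) - ((1/20)*sqrt(535))*i, which is (83015/129536) + ((6205/129536)*sqrt(535))*i.
The factor n**2 - n/2 + 7/5 splits as (n - a)(n - a') with a = (1/4) + ((1/20)*sqrt(535))*i, a' = (1/4) - ((1/20)*sqrt(535))*i. At the order-1 pole a set g(n) = (n - a)*f(n) = [(15*n**2/16 + 29*n/23 - 5/2)/(n - 9/10)] / (n - a').
Simple pole: residue = g(a) at a = (1/4) + ((1/20)*sqrt(535))*i, which is (83015/129536) - ((6205/129536)*sqrt(535))*i.
At the order-1 pole 9/10 set g(n) = (n - (9/10))*f(n) = (15*n**2/16 + 29*n/23 - 5/2)/(n**2 - n/2 + 7/5).
Simple pole: residue = g(a) at a = 9/10, which is -22295/64768.
List the singular points by increasing real part (a conjugate pair: the negative imaginary part first).
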